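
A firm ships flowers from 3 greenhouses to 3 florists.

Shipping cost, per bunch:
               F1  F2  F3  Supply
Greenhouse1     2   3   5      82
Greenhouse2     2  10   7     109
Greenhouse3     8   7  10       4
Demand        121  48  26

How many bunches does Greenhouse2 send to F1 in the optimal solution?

Solving gives:
  Greenhouse1->F1: 12 × 2 = 24
  Greenhouse1->F2: 44 × 3 = 132
  Greenhouse1->F3: 26 × 5 = 130
  Greenhouse2->F1: 109 × 2 = 218
  Greenhouse3->F2: 4 × 7 = 28
Total cost = 532.
So Greenhouse2→F1 carries 109 bunches.

109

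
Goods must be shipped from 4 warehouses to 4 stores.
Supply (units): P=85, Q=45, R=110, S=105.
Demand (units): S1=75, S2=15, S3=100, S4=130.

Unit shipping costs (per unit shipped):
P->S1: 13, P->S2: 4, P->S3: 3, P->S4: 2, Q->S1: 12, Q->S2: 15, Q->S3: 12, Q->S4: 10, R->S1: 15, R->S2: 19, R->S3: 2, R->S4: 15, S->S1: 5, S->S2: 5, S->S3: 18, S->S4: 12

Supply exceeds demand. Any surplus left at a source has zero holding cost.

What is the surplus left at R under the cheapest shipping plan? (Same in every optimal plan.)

10

An optimal plan:
  P->S4: 85 × 2 = 170
  Q->S4: 45 × 10 = 450
  R->S3: 100 × 2 = 200
  S->S1: 75 × 5 = 375
  S->S2: 15 × 5 = 75
Total cost = 1270.
R ships 100 of its 110, leaving 10.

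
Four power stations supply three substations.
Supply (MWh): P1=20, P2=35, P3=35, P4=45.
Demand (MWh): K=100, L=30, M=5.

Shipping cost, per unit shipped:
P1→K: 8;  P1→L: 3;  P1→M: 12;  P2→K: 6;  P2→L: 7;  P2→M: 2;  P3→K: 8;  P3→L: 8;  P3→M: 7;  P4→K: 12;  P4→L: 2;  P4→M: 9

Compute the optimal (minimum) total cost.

An optimal shipping plan:
  P1->K: 20 × 8 = 160
  P2->K: 30 × 6 = 180
  P2->M: 5 × 2 = 10
  P3->K: 35 × 8 = 280
  P4->K: 15 × 12 = 180
  P4->L: 30 × 2 = 60
Total = 160 + 180 + 10 + 280 + 180 + 60 = 870.

870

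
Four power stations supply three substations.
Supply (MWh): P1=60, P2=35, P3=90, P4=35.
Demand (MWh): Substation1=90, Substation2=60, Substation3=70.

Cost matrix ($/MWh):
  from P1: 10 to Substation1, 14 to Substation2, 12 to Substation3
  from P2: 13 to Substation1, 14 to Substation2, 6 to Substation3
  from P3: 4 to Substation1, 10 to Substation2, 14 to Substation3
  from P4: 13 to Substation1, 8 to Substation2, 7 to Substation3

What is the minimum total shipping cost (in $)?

1620

A cheapest plan:
  P1 to Substation2: 25 × $14 = $350
  P1 to Substation3: 35 × $12 = $420
  P2 to Substation3: 35 × $6 = $210
  P3 to Substation1: 90 × $4 = $360
  P4 to Substation2: 35 × $8 = $280
Total = 350 + 420 + 210 + 360 + 280 = $1620.
(Supply check: P1 ships 60; P2 ships 35; P3 ships 90; P4 ships 35.)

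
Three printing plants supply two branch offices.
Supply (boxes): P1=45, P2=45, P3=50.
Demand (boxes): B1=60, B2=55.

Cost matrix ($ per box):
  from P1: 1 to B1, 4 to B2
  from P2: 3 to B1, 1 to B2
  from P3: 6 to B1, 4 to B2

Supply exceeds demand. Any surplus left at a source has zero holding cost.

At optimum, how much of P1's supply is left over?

An optimal plan:
  P1->B1: 45 × $1 = $45
  P2->B2: 45 × $1 = $45
  P3->B1: 15 × $6 = $90
  P3->B2: 10 × $4 = $40
Total cost = $220.
P1 ships 45 of its 45, leaving 0.

0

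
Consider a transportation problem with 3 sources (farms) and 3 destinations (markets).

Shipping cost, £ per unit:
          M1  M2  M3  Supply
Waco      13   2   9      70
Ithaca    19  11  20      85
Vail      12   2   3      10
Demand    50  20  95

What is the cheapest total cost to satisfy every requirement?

An optimal shipping plan:
  Waco->M3: 70 × £9 = £630
  Ithaca->M1: 50 × £19 = £950
  Ithaca->M2: 20 × £11 = £220
  Ithaca->M3: 15 × £20 = £300
  Vail->M3: 10 × £3 = £30
Total = 630 + 950 + 220 + 300 + 30 = £2130.

2130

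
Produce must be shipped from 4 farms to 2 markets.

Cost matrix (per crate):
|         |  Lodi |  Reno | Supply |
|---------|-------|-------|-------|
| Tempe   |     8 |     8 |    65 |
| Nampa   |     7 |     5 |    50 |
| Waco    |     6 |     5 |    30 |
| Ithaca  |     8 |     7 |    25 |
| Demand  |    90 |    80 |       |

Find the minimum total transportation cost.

1120

A cheapest plan:
  Tempe->Lodi: 65 crates
  Nampa->Reno: 50 crates
  Waco->Lodi: 25 crates
  Waco->Reno: 5 crates
  Ithaca->Reno: 25 crates
Total cost = 1120.
(Supply check: Tempe ships 65; Nampa ships 50; Waco ships 30; Ithaca ships 25.)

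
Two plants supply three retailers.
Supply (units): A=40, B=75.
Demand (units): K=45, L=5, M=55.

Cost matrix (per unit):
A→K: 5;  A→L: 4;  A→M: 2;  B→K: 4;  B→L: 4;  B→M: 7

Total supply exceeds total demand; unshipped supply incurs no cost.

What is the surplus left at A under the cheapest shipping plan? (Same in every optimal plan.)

0

An optimal plan:
  A→M: 40 × 2 = 80
  B→K: 45 × 4 = 180
  B→L: 5 × 4 = 20
  B→M: 15 × 7 = 105
Total cost = 385.
A ships 40 of its 40, leaving 0.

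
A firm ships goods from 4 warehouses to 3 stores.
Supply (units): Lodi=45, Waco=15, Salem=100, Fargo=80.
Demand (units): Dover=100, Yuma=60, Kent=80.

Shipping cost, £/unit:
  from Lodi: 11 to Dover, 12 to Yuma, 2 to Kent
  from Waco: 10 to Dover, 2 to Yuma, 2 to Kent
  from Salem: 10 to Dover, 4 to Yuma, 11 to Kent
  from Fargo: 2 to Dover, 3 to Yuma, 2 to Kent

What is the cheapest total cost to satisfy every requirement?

Optimal allocation:
  Lodi->Kent: 45 × £2 = £90
  Waco->Kent: 15 × £2 = £30
  Salem->Dover: 40 × £10 = £400
  Salem->Yuma: 60 × £4 = £240
  Fargo->Dover: 60 × £2 = £120
  Fargo->Kent: 20 × £2 = £40
Total = 90 + 30 + 400 + 240 + 120 + 40 = £920.
(Supply check: Lodi ships 45; Waco ships 15; Salem ships 100; Fargo ships 80.)

920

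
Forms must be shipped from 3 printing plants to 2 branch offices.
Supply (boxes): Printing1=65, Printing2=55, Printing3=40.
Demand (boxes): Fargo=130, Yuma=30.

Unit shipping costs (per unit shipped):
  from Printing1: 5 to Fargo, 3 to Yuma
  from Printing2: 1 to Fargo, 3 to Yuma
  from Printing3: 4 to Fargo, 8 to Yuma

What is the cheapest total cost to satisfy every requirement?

A cheapest plan:
  Printing1->Fargo: 35 boxes
  Printing1->Yuma: 30 boxes
  Printing2->Fargo: 55 boxes
  Printing3->Fargo: 40 boxes
Total cost = 480.

480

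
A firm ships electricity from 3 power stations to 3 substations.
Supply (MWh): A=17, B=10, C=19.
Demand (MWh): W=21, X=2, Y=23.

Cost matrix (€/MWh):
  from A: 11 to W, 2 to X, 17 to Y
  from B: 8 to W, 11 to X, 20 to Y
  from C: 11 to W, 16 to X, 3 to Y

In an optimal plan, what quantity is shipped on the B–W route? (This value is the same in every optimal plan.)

10

Solving gives:
  A→W: 11 × €11 = €121
  A→X: 2 × €2 = €4
  A→Y: 4 × €17 = €68
  B→W: 10 × €8 = €80
  C→Y: 19 × €3 = €57
Total cost = €330.
So B→W carries 10 MWh.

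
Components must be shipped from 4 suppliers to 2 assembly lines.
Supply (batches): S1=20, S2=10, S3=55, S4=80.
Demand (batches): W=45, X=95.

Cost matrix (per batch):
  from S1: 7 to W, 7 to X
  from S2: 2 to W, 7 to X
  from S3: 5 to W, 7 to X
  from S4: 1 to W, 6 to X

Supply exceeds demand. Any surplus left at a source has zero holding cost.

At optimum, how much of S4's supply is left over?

0

An optimal plan:
  S1–X: 20 batches
  S2–X: 10 batches
  S3–X: 30 batches
  S4–W: 45 batches
  S4–X: 35 batches
Total cost = 675.
S4 ships 80 of its 80, leaving 0.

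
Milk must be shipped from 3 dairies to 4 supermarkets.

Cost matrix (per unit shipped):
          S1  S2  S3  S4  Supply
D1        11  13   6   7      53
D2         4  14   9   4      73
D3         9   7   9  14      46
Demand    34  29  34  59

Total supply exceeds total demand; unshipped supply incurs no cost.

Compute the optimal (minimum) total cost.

841

An optimal shipping plan:
  D1->S3: 34 × 6 = 204
  D1->S4: 19 × 7 = 133
  D2->S1: 33 × 4 = 132
  D2->S4: 40 × 4 = 160
  D3->S1: 1 × 9 = 9
  D3->S2: 29 × 7 = 203
Total = 204 + 133 + 132 + 160 + 9 + 203 = 841.
(Supply check: D1 ships 53; D2 ships 73; D3 ships 30.)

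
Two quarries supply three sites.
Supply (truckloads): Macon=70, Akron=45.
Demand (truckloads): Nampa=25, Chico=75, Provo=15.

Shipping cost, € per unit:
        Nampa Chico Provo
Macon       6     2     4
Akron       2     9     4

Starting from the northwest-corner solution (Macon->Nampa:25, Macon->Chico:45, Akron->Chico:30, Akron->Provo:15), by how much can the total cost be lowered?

Current plan cost = 25·6 + 45·2 + 30·9 + 15·4 = €570.
Optimal plan:
  Macon to Chico: 70 × €2 = €140
  Akron to Nampa: 25 × €2 = €50
  Akron to Chico: 5 × €9 = €45
  Akron to Provo: 15 × €4 = €60
Optimal cost = €295.
Saving = 570 − 295 = €275.

275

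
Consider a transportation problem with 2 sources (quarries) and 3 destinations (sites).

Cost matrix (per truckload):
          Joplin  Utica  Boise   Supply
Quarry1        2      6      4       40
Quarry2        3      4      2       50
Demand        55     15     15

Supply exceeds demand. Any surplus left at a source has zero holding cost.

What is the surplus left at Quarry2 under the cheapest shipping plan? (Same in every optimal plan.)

An optimal plan:
  Quarry1->Joplin: 40 truckloads
  Quarry2->Joplin: 15 truckloads
  Quarry2->Utica: 15 truckloads
  Quarry2->Boise: 15 truckloads
Total cost = 215.
Quarry2 ships 45 of its 50, leaving 5.

5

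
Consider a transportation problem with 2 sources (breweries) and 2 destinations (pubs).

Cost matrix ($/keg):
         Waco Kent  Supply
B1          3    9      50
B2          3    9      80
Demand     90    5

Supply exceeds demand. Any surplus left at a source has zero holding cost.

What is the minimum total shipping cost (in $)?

Optimal allocation:
  B1 to Waco: 10 × $3 = $30
  B1 to Kent: 5 × $9 = $45
  B2 to Waco: 80 × $3 = $240
Total = 30 + 45 + 240 = $315.
(Supply check: B1 ships 15; B2 ships 80.)

315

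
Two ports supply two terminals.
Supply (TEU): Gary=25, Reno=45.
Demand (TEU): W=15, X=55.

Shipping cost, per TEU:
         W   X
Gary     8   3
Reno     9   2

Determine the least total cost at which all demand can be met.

An optimal shipping plan:
  Gary->W: 15 × 8 = 120
  Gary->X: 10 × 3 = 30
  Reno->X: 45 × 2 = 90
Total = 120 + 30 + 90 = 240.
(Supply check: Gary ships 25; Reno ships 45.)

240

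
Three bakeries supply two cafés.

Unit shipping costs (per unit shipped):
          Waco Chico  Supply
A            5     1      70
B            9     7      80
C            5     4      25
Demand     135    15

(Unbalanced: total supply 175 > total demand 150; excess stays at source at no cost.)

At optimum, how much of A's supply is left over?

0

Minimum-cost shipments:
  A->Waco: 55 × 5 = 275
  A->Chico: 15 × 1 = 15
  B->Waco: 55 × 9 = 495
  C->Waco: 25 × 5 = 125
Total cost = 910.
A ships 70 of its 70, leaving 0.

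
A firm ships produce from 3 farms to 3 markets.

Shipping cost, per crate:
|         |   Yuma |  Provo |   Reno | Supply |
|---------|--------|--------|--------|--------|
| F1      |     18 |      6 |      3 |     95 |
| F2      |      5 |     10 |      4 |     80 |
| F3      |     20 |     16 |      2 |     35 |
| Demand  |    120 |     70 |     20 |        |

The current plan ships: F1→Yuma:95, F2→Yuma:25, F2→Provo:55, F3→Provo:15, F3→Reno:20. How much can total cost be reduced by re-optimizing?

1055

Current plan cost = 95·18 + 25·5 + 55·10 + 15·16 + 20·2 = 2665.
Optimal plan:
  F1→Yuma: 25 × 18 = 450
  F1→Provo: 70 × 6 = 420
  F2→Yuma: 80 × 5 = 400
  F3→Yuma: 15 × 20 = 300
  F3→Reno: 20 × 2 = 40
Optimal cost = 1610.
Saving = 2665 − 1610 = 1055.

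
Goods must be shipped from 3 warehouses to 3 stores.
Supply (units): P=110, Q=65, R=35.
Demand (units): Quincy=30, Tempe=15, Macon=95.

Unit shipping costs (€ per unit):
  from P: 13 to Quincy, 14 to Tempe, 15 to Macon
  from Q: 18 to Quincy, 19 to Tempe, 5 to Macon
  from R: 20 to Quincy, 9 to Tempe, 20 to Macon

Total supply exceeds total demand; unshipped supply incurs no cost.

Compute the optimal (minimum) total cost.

1300

An optimal shipping plan:
  P–Quincy: 30 × €13 = €390
  P–Macon: 30 × €15 = €450
  Q–Macon: 65 × €5 = €325
  R–Tempe: 15 × €9 = €135
Total = 390 + 450 + 325 + 135 = €1300.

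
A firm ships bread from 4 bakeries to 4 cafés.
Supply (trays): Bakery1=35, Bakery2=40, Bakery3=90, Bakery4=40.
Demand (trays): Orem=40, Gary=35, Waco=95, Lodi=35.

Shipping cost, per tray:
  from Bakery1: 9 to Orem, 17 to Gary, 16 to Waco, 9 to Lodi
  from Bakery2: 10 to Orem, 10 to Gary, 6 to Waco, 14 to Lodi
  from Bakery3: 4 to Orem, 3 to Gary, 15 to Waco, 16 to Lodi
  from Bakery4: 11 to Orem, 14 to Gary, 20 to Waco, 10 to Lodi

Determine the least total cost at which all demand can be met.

1740

A cheapest plan:
  Bakery1->Waco: 35 × 16 = 560
  Bakery2->Waco: 40 × 6 = 240
  Bakery3->Orem: 40 × 4 = 160
  Bakery3->Gary: 35 × 3 = 105
  Bakery3->Waco: 15 × 15 = 225
  Bakery4->Waco: 5 × 20 = 100
  Bakery4->Lodi: 35 × 10 = 350
Total = 560 + 240 + 160 + 105 + 225 + 100 + 350 = 1740.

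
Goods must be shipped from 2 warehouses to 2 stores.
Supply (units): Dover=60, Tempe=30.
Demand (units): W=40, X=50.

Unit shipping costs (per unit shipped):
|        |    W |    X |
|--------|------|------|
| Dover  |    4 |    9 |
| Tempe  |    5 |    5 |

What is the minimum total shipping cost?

Optimal allocation:
  Dover–W: 40 × 4 = 160
  Dover–X: 20 × 9 = 180
  Tempe–X: 30 × 5 = 150
Total = 160 + 180 + 150 = 490.

490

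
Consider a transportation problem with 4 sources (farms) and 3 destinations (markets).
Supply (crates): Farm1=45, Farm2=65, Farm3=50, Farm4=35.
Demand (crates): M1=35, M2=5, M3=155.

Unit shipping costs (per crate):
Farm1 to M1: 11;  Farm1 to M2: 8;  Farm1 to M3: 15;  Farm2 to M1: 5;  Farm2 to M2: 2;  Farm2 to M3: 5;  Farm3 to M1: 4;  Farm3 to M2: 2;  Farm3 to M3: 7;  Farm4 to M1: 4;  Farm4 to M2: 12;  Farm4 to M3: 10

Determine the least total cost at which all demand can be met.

Optimal allocation:
  Farm1 to M2: 5 × 8 = 40
  Farm1 to M3: 40 × 15 = 600
  Farm2 to M3: 65 × 5 = 325
  Farm3 to M3: 50 × 7 = 350
  Farm4 to M1: 35 × 4 = 140
Total = 40 + 600 + 325 + 350 + 140 = 1455.

1455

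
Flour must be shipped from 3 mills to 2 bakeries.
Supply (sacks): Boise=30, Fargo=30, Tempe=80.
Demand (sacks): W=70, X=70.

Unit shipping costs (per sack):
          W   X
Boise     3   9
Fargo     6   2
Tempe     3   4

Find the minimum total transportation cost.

An optimal shipping plan:
  Boise→W: 30 × 3 = 90
  Fargo→X: 30 × 2 = 60
  Tempe→W: 40 × 3 = 120
  Tempe→X: 40 × 4 = 160
Total = 90 + 60 + 120 + 160 = 430.
(Supply check: Boise ships 30; Fargo ships 30; Tempe ships 80.)

430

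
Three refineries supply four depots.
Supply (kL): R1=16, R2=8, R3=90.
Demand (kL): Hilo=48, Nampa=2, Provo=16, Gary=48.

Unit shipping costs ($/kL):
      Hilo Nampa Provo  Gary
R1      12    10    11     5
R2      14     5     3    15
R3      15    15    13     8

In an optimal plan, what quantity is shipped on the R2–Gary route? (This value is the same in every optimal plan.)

0

Optimal shipments:
  R1->Nampa: 2 × $10 = $20
  R1->Gary: 14 × $5 = $70
  R2->Provo: 8 × $3 = $24
  R3->Hilo: 48 × $15 = $720
  R3->Provo: 8 × $13 = $104
  R3->Gary: 34 × $8 = $272
Total cost = $1210.
The route R2→Gary is not used.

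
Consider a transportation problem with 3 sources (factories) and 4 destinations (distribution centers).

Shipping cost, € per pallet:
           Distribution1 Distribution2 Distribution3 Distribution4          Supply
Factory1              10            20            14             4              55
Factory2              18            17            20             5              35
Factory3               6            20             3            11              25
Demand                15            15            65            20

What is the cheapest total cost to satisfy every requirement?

Optimal allocation:
  Factory1 to Distribution1: 15 pallets
  Factory1 to Distribution3: 40 pallets
  Factory2 to Distribution2: 15 pallets
  Factory2 to Distribution4: 20 pallets
  Factory3 to Distribution3: 25 pallets
Total cost = €1140.

1140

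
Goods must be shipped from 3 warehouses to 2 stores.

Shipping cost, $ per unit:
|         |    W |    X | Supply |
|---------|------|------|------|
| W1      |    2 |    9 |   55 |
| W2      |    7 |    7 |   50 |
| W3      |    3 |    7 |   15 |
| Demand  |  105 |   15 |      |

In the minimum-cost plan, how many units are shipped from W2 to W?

35

The minimum-cost plan:
  W1 to W: 55 × $2 = $110
  W2 to W: 35 × $7 = $245
  W2 to X: 15 × $7 = $105
  W3 to W: 15 × $3 = $45
Total cost = $505.
So W2→W carries 35 units.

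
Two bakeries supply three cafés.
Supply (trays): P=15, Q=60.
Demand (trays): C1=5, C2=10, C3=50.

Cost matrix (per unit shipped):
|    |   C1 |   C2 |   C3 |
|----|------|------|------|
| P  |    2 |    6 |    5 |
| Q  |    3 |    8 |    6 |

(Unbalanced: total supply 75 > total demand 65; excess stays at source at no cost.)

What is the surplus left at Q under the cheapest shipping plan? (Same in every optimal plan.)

An optimal plan:
  P–C2: 10 × 6 = 60
  P–C3: 5 × 5 = 25
  Q–C1: 5 × 3 = 15
  Q–C3: 45 × 6 = 270
Total cost = 370.
Q ships 50 of its 60, leaving 10.

10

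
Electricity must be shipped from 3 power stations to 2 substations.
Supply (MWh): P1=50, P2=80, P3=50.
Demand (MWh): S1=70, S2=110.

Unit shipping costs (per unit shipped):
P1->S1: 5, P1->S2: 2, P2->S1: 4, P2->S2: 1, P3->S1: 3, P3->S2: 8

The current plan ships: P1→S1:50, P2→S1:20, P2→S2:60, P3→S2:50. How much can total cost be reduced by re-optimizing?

400

Current plan cost = 50·5 + 20·4 + 60·1 + 50·8 = 790.
Optimal plan:
  P1 to S2: 50 × 2 = 100
  P2 to S1: 20 × 4 = 80
  P2 to S2: 60 × 1 = 60
  P3 to S1: 50 × 3 = 150
Optimal cost = 390.
Saving = 790 − 390 = 400.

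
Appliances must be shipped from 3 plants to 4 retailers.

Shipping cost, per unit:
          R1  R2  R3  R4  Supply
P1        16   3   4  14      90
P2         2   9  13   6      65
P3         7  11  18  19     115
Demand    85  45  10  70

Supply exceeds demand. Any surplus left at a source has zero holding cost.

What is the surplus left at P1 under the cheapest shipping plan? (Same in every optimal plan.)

30

An optimal plan:
  P1 to R2: 45 units
  P1 to R3: 10 units
  P1 to R4: 5 units
  P2 to R4: 65 units
  P3 to R1: 85 units
Total cost = 1230.
P1 ships 60 of its 90, leaving 30.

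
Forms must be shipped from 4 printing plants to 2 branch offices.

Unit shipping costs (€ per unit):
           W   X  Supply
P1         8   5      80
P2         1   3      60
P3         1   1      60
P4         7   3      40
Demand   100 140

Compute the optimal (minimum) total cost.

640

One minimum-cost allocation:
  P1->X: 80 × €5 = €400
  P2->W: 60 × €1 = €60
  P3->W: 40 × €1 = €40
  P3->X: 20 × €1 = €20
  P4->X: 40 × €3 = €120
Total = 400 + 60 + 40 + 20 + 120 = €640.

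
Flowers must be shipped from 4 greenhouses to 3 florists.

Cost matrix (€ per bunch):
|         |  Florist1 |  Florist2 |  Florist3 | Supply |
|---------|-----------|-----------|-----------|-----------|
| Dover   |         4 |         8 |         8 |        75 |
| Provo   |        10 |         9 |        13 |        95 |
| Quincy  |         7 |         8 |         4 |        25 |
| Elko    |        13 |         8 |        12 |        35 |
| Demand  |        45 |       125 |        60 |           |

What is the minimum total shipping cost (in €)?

Optimal allocation:
  Dover->Florist1: 45 × €4 = €180
  Dover->Florist3: 30 × €8 = €240
  Provo->Florist2: 90 × €9 = €810
  Provo->Florist3: 5 × €13 = €65
  Quincy->Florist3: 25 × €4 = €100
  Elko->Florist2: 35 × €8 = €280
Total = 180 + 240 + 810 + 65 + 100 + 280 = €1675.
(Supply check: Dover ships 75; Provo ships 95; Quincy ships 25; Elko ships 35.)

1675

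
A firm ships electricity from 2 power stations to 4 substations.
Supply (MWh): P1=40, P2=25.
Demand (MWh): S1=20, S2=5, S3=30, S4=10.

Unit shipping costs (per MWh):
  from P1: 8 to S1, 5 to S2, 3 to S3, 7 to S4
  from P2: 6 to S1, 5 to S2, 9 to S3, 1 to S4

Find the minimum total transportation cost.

255

An optimal shipping plan:
  P1–S1: 5 MWh
  P1–S2: 5 MWh
  P1–S3: 30 MWh
  P2–S1: 15 MWh
  P2–S4: 10 MWh
Total cost = 255.
(Supply check: P1 ships 40; P2 ships 25.)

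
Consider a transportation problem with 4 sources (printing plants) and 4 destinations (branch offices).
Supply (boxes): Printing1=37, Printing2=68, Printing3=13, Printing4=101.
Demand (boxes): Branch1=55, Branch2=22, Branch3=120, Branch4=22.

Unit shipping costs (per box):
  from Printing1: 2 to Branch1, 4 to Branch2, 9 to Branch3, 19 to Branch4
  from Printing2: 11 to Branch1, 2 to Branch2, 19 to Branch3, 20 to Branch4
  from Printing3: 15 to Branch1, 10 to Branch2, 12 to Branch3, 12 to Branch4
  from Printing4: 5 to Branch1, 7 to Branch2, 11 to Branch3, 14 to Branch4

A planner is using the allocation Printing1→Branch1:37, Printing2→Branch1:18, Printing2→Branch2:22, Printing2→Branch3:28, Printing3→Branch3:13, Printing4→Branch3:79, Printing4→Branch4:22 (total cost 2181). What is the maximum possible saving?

76

Current plan cost = 37·2 + 18·11 + 22·2 + 28·19 + 13·12 + 79·11 + 22·14 = 2181.
Optimal plan:
  Printing1–Branch1: 18 boxes
  Printing1–Branch3: 19 boxes
  Printing2–Branch1: 37 boxes
  Printing2–Branch2: 22 boxes
  Printing2–Branch4: 9 boxes
  Printing3–Branch4: 13 boxes
  Printing4–Branch3: 101 boxes
Optimal cost = 2105.
Saving = 2181 − 2105 = 76.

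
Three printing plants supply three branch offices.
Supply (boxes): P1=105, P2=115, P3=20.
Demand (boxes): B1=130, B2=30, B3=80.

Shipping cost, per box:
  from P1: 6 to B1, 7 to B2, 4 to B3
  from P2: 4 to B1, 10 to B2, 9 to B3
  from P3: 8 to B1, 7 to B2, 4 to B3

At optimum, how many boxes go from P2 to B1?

Optimal shipments:
  P1 to B1: 15 boxes
  P1 to B2: 10 boxes
  P1 to B3: 80 boxes
  P2 to B1: 115 boxes
  P3 to B2: 20 boxes
Total cost = 1080.
So P2→B1 carries 115 boxes.

115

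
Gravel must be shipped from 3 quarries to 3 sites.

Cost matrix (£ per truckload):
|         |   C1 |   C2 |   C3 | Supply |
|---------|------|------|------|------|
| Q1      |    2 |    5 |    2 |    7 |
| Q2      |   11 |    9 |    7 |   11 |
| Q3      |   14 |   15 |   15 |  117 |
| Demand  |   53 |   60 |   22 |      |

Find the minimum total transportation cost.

An optimal shipping plan:
  Q1–C3: 7 × £2 = £14
  Q2–C3: 11 × £7 = £77
  Q3–C1: 53 × £14 = £742
  Q3–C2: 60 × £15 = £900
  Q3–C3: 4 × £15 = £60
Total = 14 + 77 + 742 + 900 + 60 = £1793.

1793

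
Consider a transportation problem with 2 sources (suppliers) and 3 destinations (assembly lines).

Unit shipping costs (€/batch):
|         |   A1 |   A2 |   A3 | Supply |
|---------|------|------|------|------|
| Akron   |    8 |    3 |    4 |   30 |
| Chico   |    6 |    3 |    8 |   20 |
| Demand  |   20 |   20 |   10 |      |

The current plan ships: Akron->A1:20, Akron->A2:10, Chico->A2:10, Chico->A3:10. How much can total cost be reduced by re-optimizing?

80

Current plan cost = 20·8 + 10·3 + 10·3 + 10·8 = €300.
Optimal plan:
  Akron→A2: 20 × €3 = €60
  Akron→A3: 10 × €4 = €40
  Chico→A1: 20 × €6 = €120
Optimal cost = €220.
Saving = 300 − 220 = €80.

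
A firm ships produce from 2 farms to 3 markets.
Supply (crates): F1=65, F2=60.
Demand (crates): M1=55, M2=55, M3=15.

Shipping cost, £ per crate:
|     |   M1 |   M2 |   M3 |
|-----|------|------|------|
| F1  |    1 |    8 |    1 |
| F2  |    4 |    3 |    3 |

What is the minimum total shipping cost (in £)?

A cheapest plan:
  F1–M1: 55 crates
  F1–M3: 10 crates
  F2–M2: 55 crates
  F2–M3: 5 crates
Total cost = £245.
(Supply check: F1 ships 65; F2 ships 60.)

245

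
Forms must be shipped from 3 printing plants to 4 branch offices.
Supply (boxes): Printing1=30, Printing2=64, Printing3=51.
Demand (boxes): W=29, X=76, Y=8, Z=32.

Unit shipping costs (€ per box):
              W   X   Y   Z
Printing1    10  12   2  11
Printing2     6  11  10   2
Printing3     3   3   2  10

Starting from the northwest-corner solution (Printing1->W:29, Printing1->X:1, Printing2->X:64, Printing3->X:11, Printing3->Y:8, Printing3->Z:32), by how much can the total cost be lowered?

Current plan cost = 29·10 + 1·12 + 64·11 + 11·3 + 8·2 + 32·10 = €1375.
Optimal plan:
  Printing1→X: 22 × €12 = €264
  Printing1→Y: 8 × €2 = €16
  Printing2→W: 29 × €6 = €174
  Printing2→X: 3 × €11 = €33
  Printing2→Z: 32 × €2 = €64
  Printing3→X: 51 × €3 = €153
Optimal cost = €704.
Saving = 1375 − 704 = €671.

671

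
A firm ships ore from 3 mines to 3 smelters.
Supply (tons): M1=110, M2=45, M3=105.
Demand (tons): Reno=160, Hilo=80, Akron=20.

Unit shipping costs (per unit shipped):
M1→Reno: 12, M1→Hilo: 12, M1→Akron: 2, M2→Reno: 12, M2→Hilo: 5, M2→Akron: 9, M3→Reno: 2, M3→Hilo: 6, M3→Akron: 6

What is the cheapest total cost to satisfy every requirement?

One minimum-cost allocation:
  M1 to Reno: 55 × 12 = 660
  M1 to Hilo: 35 × 12 = 420
  M1 to Akron: 20 × 2 = 40
  M2 to Hilo: 45 × 5 = 225
  M3 to Reno: 105 × 2 = 210
Total = 660 + 420 + 40 + 225 + 210 = 1555.

1555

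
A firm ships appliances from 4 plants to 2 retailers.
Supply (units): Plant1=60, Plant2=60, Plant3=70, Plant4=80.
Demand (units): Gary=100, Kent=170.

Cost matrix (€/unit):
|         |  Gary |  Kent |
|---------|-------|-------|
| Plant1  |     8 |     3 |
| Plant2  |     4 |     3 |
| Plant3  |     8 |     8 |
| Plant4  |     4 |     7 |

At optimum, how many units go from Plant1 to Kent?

Optimal shipments:
  Plant1→Kent: 60 × €3 = €180
  Plant2→Kent: 60 × €3 = €180
  Plant3→Gary: 20 × €8 = €160
  Plant3→Kent: 50 × €8 = €400
  Plant4→Gary: 80 × €4 = €320
Total cost = €1240.
So Plant1→Kent carries 60 units.

60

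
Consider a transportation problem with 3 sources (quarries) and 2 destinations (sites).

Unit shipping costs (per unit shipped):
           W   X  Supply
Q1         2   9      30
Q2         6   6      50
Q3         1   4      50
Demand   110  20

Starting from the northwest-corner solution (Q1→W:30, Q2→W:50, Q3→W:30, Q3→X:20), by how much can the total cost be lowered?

Current plan cost = 30·2 + 50·6 + 30·1 + 20·4 = 470.
Optimal plan:
  Q1→W: 30 truckloads
  Q2→W: 30 truckloads
  Q2→X: 20 truckloads
  Q3→W: 50 truckloads
Optimal cost = 410.
Saving = 470 − 410 = 60.

60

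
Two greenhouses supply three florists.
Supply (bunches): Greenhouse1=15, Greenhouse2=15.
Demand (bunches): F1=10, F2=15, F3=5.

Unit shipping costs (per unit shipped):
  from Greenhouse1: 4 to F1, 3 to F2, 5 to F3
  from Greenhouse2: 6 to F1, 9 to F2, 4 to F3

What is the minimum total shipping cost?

An optimal shipping plan:
  Greenhouse1→F2: 15 × 3 = 45
  Greenhouse2→F1: 10 × 6 = 60
  Greenhouse2→F3: 5 × 4 = 20
Total = 45 + 60 + 20 = 125.
(Supply check: Greenhouse1 ships 15; Greenhouse2 ships 15.)

125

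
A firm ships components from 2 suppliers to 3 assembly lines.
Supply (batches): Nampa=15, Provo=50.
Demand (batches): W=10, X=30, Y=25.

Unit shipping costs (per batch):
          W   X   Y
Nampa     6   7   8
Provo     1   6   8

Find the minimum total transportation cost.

390

An optimal shipping plan:
  Nampa→Y: 15 × 8 = 120
  Provo→W: 10 × 1 = 10
  Provo→X: 30 × 6 = 180
  Provo→Y: 10 × 8 = 80
Total = 120 + 10 + 180 + 80 = 390.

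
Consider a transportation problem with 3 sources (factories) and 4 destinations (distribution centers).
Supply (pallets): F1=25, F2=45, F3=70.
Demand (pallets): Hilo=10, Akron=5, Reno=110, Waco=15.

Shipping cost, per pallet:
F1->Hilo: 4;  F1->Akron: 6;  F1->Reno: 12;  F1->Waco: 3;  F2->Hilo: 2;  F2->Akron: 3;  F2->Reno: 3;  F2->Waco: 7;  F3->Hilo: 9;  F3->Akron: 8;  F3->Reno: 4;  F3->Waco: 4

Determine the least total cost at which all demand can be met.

One minimum-cost allocation:
  F1→Hilo: 10 × 4 = 40
  F1→Waco: 15 × 3 = 45
  F2→Akron: 5 × 3 = 15
  F2→Reno: 40 × 3 = 120
  F3→Reno: 70 × 4 = 280
Total = 40 + 45 + 15 + 120 + 280 = 500.
(Supply check: F1 ships 25; F2 ships 45; F3 ships 70.)

500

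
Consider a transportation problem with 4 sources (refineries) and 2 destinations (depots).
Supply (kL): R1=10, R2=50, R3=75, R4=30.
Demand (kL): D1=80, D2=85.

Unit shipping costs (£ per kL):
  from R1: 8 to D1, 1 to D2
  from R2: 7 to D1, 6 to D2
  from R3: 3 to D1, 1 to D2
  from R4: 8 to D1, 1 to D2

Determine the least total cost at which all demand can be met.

525

One minimum-cost allocation:
  R1->D2: 10 × £1 = £10
  R2->D1: 50 × £7 = £350
  R3->D1: 30 × £3 = £90
  R3->D2: 45 × £1 = £45
  R4->D2: 30 × £1 = £30
Total = 10 + 350 + 90 + 45 + 30 = £525.
(Supply check: R1 ships 10; R2 ships 50; R3 ships 75; R4 ships 30.)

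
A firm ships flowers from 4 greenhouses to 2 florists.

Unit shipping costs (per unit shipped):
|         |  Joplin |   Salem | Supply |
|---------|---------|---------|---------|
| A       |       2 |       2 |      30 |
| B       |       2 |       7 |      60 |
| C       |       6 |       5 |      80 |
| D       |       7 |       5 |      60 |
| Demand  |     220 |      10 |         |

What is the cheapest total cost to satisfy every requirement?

A cheapest plan:
  A–Joplin: 30 × 2 = 60
  B–Joplin: 60 × 2 = 120
  C–Joplin: 80 × 6 = 480
  D–Joplin: 50 × 7 = 350
  D–Salem: 10 × 5 = 50
Total = 60 + 120 + 480 + 350 + 50 = 1060.
(Supply check: A ships 30; B ships 60; C ships 80; D ships 60.)

1060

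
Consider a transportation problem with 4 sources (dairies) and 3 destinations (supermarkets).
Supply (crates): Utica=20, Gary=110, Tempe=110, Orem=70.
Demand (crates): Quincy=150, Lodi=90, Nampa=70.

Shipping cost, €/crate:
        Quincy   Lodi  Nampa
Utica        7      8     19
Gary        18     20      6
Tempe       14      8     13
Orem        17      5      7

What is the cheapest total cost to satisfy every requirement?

Optimal allocation:
  Utica→Quincy: 20 × €7 = €140
  Gary→Quincy: 40 × €18 = €720
  Gary→Nampa: 70 × €6 = €420
  Tempe→Quincy: 90 × €14 = €1260
  Tempe→Lodi: 20 × €8 = €160
  Orem→Lodi: 70 × €5 = €350
Total = 140 + 720 + 420 + 1260 + 160 + 350 = €3050.

3050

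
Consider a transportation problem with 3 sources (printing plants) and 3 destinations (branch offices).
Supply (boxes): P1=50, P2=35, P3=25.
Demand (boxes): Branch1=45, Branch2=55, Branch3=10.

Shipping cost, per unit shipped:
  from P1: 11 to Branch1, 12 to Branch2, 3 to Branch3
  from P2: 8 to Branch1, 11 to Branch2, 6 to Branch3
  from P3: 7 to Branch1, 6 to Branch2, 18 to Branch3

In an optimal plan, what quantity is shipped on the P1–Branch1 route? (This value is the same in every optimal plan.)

10

Solving gives:
  P1 to Branch1: 10 × 11 = 110
  P1 to Branch2: 30 × 12 = 360
  P1 to Branch3: 10 × 3 = 30
  P2 to Branch1: 35 × 8 = 280
  P3 to Branch2: 25 × 6 = 150
Total cost = 930.
So P1→Branch1 carries 10 boxes.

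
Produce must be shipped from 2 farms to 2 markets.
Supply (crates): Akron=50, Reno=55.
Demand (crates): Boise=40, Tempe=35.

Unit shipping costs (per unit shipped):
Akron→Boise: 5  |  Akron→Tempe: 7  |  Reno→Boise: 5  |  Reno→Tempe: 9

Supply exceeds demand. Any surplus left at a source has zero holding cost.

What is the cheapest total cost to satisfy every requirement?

445

One minimum-cost allocation:
  Akron→Boise: 15 crates
  Akron→Tempe: 35 crates
  Reno→Boise: 25 crates
Total cost = 445.
(Supply check: Akron ships 50; Reno ships 25.)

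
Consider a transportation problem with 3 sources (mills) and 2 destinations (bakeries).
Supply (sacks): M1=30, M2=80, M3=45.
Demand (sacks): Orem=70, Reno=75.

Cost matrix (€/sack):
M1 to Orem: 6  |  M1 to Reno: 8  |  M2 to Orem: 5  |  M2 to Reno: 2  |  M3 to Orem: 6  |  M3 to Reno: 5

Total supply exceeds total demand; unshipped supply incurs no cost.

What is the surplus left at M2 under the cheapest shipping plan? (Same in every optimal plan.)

An optimal plan:
  M1 to Orem: 20 sacks
  M2 to Orem: 5 sacks
  M2 to Reno: 75 sacks
  M3 to Orem: 45 sacks
Total cost = €565.
M2 ships 80 of its 80, leaving 0.

0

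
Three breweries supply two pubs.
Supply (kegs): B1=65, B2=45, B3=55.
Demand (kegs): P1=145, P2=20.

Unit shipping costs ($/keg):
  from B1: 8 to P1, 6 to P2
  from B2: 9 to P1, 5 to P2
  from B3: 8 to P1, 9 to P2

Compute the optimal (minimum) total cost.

1285

A cheapest plan:
  B1->P1: 65 × $8 = $520
  B2->P1: 25 × $9 = $225
  B2->P2: 20 × $5 = $100
  B3->P1: 55 × $8 = $440
Total = 520 + 225 + 100 + 440 = $1285.
(Supply check: B1 ships 65; B2 ships 45; B3 ships 55.)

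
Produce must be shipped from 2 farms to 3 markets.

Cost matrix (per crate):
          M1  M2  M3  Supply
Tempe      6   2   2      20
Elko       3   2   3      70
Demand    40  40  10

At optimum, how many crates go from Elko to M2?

30

Optimal shipments:
  Tempe–M2: 10 × 2 = 20
  Tempe–M3: 10 × 2 = 20
  Elko–M1: 40 × 3 = 120
  Elko–M2: 30 × 2 = 60
Total cost = 220.
So Elko→M2 carries 30 crates.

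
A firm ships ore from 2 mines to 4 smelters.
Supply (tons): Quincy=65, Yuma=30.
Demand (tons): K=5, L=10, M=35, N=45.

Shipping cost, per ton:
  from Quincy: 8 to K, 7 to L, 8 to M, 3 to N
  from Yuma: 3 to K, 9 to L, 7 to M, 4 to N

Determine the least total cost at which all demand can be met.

475

An optimal shipping plan:
  Quincy→L: 10 tons
  Quincy→M: 10 tons
  Quincy→N: 45 tons
  Yuma→K: 5 tons
  Yuma→M: 25 tons
Total cost = 475.
(Supply check: Quincy ships 65; Yuma ships 30.)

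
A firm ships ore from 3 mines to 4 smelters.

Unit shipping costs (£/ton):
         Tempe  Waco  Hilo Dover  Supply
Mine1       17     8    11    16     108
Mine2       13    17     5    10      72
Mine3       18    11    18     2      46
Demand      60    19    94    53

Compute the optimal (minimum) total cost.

One minimum-cost allocation:
  Mine1–Tempe: 60 × £17 = £1020
  Mine1–Waco: 19 × £8 = £152
  Mine1–Hilo: 22 × £11 = £242
  Mine1–Dover: 7 × £16 = £112
  Mine2–Hilo: 72 × £5 = £360
  Mine3–Dover: 46 × £2 = £92
Total = 1020 + 152 + 242 + 112 + 360 + 92 = £1978.

1978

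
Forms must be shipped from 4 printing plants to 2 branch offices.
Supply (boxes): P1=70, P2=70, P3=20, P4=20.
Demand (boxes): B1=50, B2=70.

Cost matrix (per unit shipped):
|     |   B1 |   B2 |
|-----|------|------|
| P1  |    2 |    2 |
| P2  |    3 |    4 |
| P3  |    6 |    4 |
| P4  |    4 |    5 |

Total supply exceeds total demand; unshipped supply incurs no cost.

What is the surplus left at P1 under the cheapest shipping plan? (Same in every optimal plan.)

Minimum-cost shipments:
  P1 to B2: 70 × 2 = 140
  P2 to B1: 50 × 3 = 150
Total cost = 290.
P1 ships 70 of its 70, leaving 0.

0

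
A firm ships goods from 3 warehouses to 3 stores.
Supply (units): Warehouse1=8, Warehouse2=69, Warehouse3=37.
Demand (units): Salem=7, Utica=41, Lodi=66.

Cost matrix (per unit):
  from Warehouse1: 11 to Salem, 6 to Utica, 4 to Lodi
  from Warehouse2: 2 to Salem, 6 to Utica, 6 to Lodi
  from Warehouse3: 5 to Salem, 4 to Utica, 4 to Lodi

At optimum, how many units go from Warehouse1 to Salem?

Solving gives:
  Warehouse1 to Lodi: 8 × 4 = 32
  Warehouse2 to Salem: 7 × 2 = 14
  Warehouse2 to Utica: 4 × 6 = 24
  Warehouse2 to Lodi: 58 × 6 = 348
  Warehouse3 to Utica: 37 × 4 = 148
Total cost = 566.
The route Warehouse1→Salem is not used.

0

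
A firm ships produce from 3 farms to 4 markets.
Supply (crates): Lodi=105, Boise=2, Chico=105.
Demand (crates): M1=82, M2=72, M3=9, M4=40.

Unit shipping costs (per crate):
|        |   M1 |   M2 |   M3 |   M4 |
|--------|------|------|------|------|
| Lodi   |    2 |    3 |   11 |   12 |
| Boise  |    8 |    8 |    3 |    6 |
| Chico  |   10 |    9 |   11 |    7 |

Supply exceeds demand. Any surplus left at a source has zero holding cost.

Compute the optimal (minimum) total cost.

1037

An optimal shipping plan:
  Lodi to M1: 82 crates
  Lodi to M2: 23 crates
  Boise to M3: 2 crates
  Chico to M2: 49 crates
  Chico to M3: 7 crates
  Chico to M4: 40 crates
Total cost = 1037.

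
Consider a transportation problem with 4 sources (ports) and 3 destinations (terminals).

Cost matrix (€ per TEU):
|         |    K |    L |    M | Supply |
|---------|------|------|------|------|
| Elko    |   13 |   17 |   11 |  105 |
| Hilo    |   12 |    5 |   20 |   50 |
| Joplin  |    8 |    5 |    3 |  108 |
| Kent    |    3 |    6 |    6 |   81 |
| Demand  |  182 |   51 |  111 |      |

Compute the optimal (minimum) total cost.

One minimum-cost allocation:
  Elko to K: 101 × €13 = €1313
  Elko to M: 4 × €11 = €44
  Hilo to L: 50 × €5 = €250
  Joplin to L: 1 × €5 = €5
  Joplin to M: 107 × €3 = €321
  Kent to K: 81 × €3 = €243
Total = 1313 + 44 + 250 + 5 + 321 + 243 = €2176.

2176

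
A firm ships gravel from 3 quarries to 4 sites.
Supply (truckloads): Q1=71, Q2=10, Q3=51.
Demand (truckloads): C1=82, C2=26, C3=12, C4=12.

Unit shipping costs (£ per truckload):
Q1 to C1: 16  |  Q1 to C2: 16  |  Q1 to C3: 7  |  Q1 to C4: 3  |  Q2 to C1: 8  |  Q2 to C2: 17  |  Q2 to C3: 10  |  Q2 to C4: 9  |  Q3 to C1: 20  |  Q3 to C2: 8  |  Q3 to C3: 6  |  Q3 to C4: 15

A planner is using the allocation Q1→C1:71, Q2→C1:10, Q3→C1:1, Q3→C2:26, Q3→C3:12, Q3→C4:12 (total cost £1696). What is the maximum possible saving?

96

Current plan cost = 71·16 + 10·8 + 1·20 + 26·8 + 12·6 + 12·15 = £1696.
Optimal plan:
  Q1→C1: 59 truckloads
  Q1→C4: 12 truckloads
  Q2→C1: 10 truckloads
  Q3→C1: 13 truckloads
  Q3→C2: 26 truckloads
  Q3→C3: 12 truckloads
Optimal cost = £1600.
Saving = 1696 − 1600 = £96.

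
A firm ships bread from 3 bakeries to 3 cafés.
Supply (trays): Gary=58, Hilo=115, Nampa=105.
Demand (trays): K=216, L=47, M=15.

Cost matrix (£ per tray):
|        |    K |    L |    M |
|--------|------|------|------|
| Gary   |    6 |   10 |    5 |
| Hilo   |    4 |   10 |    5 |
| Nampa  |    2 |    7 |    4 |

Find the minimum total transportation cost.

1195

One minimum-cost allocation:
  Gary->L: 43 × £10 = £430
  Gary->M: 15 × £5 = £75
  Hilo->K: 115 × £4 = £460
  Nampa->K: 101 × £2 = £202
  Nampa->L: 4 × £7 = £28
Total = 430 + 75 + 460 + 202 + 28 = £1195.
(Supply check: Gary ships 58; Hilo ships 115; Nampa ships 105.)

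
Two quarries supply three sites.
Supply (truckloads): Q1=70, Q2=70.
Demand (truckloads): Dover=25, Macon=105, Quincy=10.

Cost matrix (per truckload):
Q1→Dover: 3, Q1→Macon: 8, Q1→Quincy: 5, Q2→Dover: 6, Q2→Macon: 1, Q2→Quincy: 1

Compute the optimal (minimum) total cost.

Optimal allocation:
  Q1->Dover: 25 × 3 = 75
  Q1->Macon: 35 × 8 = 280
  Q1->Quincy: 10 × 5 = 50
  Q2->Macon: 70 × 1 = 70
Total = 75 + 280 + 50 + 70 = 475.

475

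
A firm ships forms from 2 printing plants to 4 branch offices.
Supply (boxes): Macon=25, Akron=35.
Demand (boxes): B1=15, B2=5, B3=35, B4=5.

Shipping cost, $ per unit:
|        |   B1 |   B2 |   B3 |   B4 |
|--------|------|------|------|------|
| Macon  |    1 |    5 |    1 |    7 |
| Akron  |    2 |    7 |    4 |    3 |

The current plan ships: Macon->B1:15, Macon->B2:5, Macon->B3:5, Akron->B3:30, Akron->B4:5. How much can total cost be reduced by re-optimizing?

35

Current plan cost = 15·1 + 5·5 + 5·1 + 30·4 + 5·3 = $180.
Optimal plan:
  Macon→B3: 25 boxes
  Akron→B1: 15 boxes
  Akron→B2: 5 boxes
  Akron→B3: 10 boxes
  Akron→B4: 5 boxes
Optimal cost = $145.
Saving = 180 − 145 = $35.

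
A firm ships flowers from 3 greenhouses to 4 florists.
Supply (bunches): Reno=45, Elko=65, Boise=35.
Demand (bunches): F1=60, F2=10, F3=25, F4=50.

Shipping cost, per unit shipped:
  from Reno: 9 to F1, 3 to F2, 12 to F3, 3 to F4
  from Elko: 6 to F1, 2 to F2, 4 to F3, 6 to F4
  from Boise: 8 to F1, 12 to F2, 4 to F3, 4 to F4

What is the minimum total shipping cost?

One minimum-cost allocation:
  Reno->F2: 5 bunches
  Reno->F4: 40 bunches
  Elko->F1: 60 bunches
  Elko->F2: 5 bunches
  Boise->F3: 25 bunches
  Boise->F4: 10 bunches
Total cost = 645.

645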